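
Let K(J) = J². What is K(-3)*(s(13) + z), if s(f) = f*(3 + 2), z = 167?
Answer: 2088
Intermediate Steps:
s(f) = 5*f (s(f) = f*5 = 5*f)
K(-3)*(s(13) + z) = (-3)²*(5*13 + 167) = 9*(65 + 167) = 9*232 = 2088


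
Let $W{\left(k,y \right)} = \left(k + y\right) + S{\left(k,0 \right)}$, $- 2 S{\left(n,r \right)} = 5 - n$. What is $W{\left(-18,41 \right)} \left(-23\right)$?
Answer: $- \frac{529}{2} \approx -264.5$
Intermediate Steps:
$S{\left(n,r \right)} = - \frac{5}{2} + \frac{n}{2}$ ($S{\left(n,r \right)} = - \frac{5 - n}{2} = - \frac{5}{2} + \frac{n}{2}$)
$W{\left(k,y \right)} = - \frac{5}{2} + y + \frac{3 k}{2}$ ($W{\left(k,y \right)} = \left(k + y\right) + \left(- \frac{5}{2} + \frac{k}{2}\right) = - \frac{5}{2} + y + \frac{3 k}{2}$)
$W{\left(-18,41 \right)} \left(-23\right) = \left(- \frac{5}{2} + 41 + \frac{3}{2} \left(-18\right)\right) \left(-23\right) = \left(- \frac{5}{2} + 41 - 27\right) \left(-23\right) = \frac{23}{2} \left(-23\right) = - \frac{529}{2}$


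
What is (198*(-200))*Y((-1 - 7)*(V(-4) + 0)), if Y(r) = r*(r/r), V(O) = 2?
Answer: 633600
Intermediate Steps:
Y(r) = r (Y(r) = r*1 = r)
(198*(-200))*Y((-1 - 7)*(V(-4) + 0)) = (198*(-200))*((-1 - 7)*(2 + 0)) = -(-316800)*2 = -39600*(-16) = 633600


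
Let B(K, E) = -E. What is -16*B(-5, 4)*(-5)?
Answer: -320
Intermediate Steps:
-16*B(-5, 4)*(-5) = -(-16)*4*(-5) = -16*(-4)*(-5) = 64*(-5) = -320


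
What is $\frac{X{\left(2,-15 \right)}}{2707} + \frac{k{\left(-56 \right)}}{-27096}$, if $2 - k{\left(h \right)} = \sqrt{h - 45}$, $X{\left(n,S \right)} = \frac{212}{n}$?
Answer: $\frac{1433381}{36674436} + \frac{i \sqrt{101}}{27096} \approx 0.039084 + 0.0003709 i$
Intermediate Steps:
$k{\left(h \right)} = 2 - \sqrt{-45 + h}$ ($k{\left(h \right)} = 2 - \sqrt{h - 45} = 2 - \sqrt{-45 + h}$)
$\frac{X{\left(2,-15 \right)}}{2707} + \frac{k{\left(-56 \right)}}{-27096} = \frac{212 \cdot \frac{1}{2}}{2707} + \frac{2 - \sqrt{-45 - 56}}{-27096} = 212 \cdot \frac{1}{2} \cdot \frac{1}{2707} + \left(2 - \sqrt{-101}\right) \left(- \frac{1}{27096}\right) = 106 \cdot \frac{1}{2707} + \left(2 - i \sqrt{101}\right) \left(- \frac{1}{27096}\right) = \frac{106}{2707} + \left(2 - i \sqrt{101}\right) \left(- \frac{1}{27096}\right) = \frac{106}{2707} - \left(\frac{1}{13548} - \frac{i \sqrt{101}}{27096}\right) = \frac{1433381}{36674436} + \frac{i \sqrt{101}}{27096}$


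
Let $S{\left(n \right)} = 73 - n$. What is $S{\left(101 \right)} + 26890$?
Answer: $26862$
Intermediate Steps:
$S{\left(101 \right)} + 26890 = \left(73 - 101\right) + 26890 = -28 + 26890 = 26862$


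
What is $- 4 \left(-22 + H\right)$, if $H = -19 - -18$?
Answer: $92$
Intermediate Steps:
$H = -1$ ($H = -19 + 18 = -1$)
$- 4 \left(-22 + H\right) = - 4 \left(-22 - 1\right) = \left(-4\right) \left(-23\right) = 92$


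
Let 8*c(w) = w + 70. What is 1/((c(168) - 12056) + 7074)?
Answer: -4/19809 ≈ -0.00020193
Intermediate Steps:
c(w) = 35/4 + w/8 (c(w) = (w + 70)/8 = (70 + w)/8 = 35/4 + w/8)
1/((c(168) - 12056) + 7074) = 1/(((35/4 + (⅛)*168) - 12056) + 7074) = 1/(((35/4 + 21) - 12056) + 7074) = 1/((119/4 - 12056) + 7074) = 1/(-48105/4 + 7074) = 1/(-19809/4) = -4/19809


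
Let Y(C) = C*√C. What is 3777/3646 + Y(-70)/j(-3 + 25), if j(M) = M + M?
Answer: 3777/3646 - 35*I*√70/22 ≈ 1.0359 - 13.311*I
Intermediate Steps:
Y(C) = C^(3/2)
j(M) = 2*M
3777/3646 + Y(-70)/j(-3 + 25) = 3777/3646 + (-70)^(3/2)/((2*(-3 + 25))) = 3777*(1/3646) + (-70*I*√70)/((2*22)) = 3777/3646 - 70*I*√70/44 = 3777/3646 - 70*I*√70*(1/44) = 3777/3646 - 35*I*√70/22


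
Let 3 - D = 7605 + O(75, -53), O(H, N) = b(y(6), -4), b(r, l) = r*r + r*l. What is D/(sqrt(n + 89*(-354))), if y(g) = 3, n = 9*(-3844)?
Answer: 2533*I*sqrt(66102)/22034 ≈ 29.556*I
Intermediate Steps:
n = -34596
b(r, l) = r**2 + l*r
O(H, N) = -3 (O(H, N) = 3*(-4 + 3) = 3*(-1) = -3)
D = -7599 (D = 3 - (7605 - 3) = 3 - 1*7602 = 3 - 7602 = -7599)
D/(sqrt(n + 89*(-354))) = -7599/sqrt(-34596 + 89*(-354)) = -7599/sqrt(-34596 - 31506) = -7599*(-I*sqrt(66102)/66102) = -(-2533)*I*sqrt(66102)/22034 = 2533*I*sqrt(66102)/22034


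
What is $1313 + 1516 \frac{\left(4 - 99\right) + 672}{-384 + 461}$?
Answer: $\frac{975833}{77} \approx 12673.0$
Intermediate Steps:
$1313 + 1516 \frac{\left(4 - 99\right) + 672}{-384 + 461} = 1313 + 1516 \frac{-95 + 672}{77} = 1313 + 1516 \cdot 577 \cdot \frac{1}{77} = 1313 + 1516 \cdot \frac{577}{77} = 1313 + \frac{874732}{77} = \frac{975833}{77}$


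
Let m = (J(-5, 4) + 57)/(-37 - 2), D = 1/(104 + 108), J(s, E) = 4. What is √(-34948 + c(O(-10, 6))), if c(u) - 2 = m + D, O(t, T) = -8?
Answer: I*√597252252207/4134 ≈ 186.94*I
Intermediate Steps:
D = 1/212 ≈ 0.0047170
m = -61/39 (m = (4 + 57)/(-37 - 2) = 61/(-39) = 61*(-1/39) = -61/39 ≈ -1.5641)
c(u) = 3643/8268 (c(u) = 2 + (-61/39 + 1/212) = 2 - 12893/8268 = 3643/8268)
√(-34948 + c(O(-10, 6))) = √(-34948 + 3643/8268) = √(-288946421/8268) = I*√597252252207/4134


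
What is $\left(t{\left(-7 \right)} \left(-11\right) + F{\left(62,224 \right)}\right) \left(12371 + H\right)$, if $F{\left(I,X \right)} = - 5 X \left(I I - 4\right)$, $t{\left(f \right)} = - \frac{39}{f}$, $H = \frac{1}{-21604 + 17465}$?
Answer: $- \frac{1541536103111472}{28973} \approx -5.3206 \cdot 10^{10}$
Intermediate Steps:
$H = - \frac{1}{4139}$ ($H = \frac{1}{-4139} = - \frac{1}{4139} \approx -0.0002416$)
$F{\left(I,X \right)} = - 5 X \left(-4 + I^{2}\right)$ ($F{\left(I,X \right)} = - 5 X \left(I^{2} - 4\right) = - 5 X \left(-4 + I^{2}\right)$)
$\left(t{\left(-7 \right)} \left(-11\right) + F{\left(62,224 \right)}\right) \left(12371 + H\right) = \left(- \frac{39}{-7} \left(-11\right) + 5 \cdot 224 \left(4 - 62^{2}\right)\right) \left(12371 - \frac{1}{4139}\right) = \left(\left(-39\right) \left(- \frac{1}{7}\right) \left(-11\right) + 5 \cdot 224 \left(4 - 3844\right)\right) \frac{51203568}{4139} = \left(\frac{39}{7} \left(-11\right) + 5 \cdot 224 \left(4 - 3844\right)\right) \frac{51203568}{4139} = \left(- \frac{429}{7} + 5 \cdot 224 \left(-3840\right)\right) \frac{51203568}{4139} = \left(- \frac{429}{7} - 4300800\right) \frac{51203568}{4139} = \left(- \frac{30106029}{7}\right) \frac{51203568}{4139} = - \frac{1541536103111472}{28973}$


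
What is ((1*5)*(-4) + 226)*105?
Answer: 21630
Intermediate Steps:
((1*5)*(-4) + 226)*105 = (5*(-4) + 226)*105 = (-20 + 226)*105 = 206*105 = 21630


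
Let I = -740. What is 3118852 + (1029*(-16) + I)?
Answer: 3101648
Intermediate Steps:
3118852 + (1029*(-16) + I) = 3118852 + (1029*(-16) - 740) = 3118852 + (-16464 - 740) = 3118852 - 17204 = 3101648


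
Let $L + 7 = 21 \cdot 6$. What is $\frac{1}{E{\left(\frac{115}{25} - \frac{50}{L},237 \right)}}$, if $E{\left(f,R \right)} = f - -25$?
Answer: $\frac{595}{17362} \approx 0.03427$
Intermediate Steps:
$L = 119$ ($L = -7 + 21 \cdot 6 = -7 + 126 = 119$)
$E{\left(f,R \right)} = 25 + f$ ($E{\left(f,R \right)} = f + 25 = 25 + f$)
$\frac{1}{E{\left(\frac{115}{25} - \frac{50}{L},237 \right)}} = \frac{1}{25 + \left(\frac{115}{25} - \frac{50}{119}\right)} = \frac{1}{25 + \left(115 \cdot \frac{1}{25} - \frac{50}{119}\right)} = \frac{1}{25 + \left(\frac{23}{5} - \frac{50}{119}\right)} = \frac{1}{25 + \frac{2487}{595}} = \frac{1}{\frac{17362}{595}} = \frac{595}{17362}$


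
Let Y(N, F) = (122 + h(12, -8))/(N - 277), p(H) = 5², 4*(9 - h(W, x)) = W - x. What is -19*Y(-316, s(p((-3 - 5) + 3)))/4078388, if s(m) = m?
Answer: 63/63644318 ≈ 9.8988e-7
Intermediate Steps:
h(W, x) = 9 - W/4 + x/4 (h(W, x) = 9 - (W - x)/4 = 9 + (-W/4 + x/4) = 9 - W/4 + x/4)
p(H) = 25
Y(N, F) = 126/(-277 + N) (Y(N, F) = (122 + (9 - ¼*12 + (¼)*(-8)))/(N - 277) = (122 + (9 - 3 - 2))/(-277 + N) = (122 + 4)/(-277 + N) = 126/(-277 + N))
-19*Y(-316, s(p((-3 - 5) + 3)))/4078388 = -2394/(-277 - 316)/4078388 = -2394/(-593)*(1/4078388) = -2394*(-1)/593*(1/4078388) = -19*(-126/593)*(1/4078388) = (2394/593)*(1/4078388) = 63/63644318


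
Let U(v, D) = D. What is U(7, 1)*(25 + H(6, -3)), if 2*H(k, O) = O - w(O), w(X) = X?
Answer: 25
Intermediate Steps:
H(k, O) = 0 (H(k, O) = (O - O)/2 = (½)*0 = 0)
U(7, 1)*(25 + H(6, -3)) = 1*(25 + 0) = 1*25 = 25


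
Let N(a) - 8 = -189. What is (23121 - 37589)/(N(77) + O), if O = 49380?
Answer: -14468/49199 ≈ -0.29407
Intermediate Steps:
N(a) = -181 (N(a) = 8 - 189 = -181)
(23121 - 37589)/(N(77) + O) = (23121 - 37589)/(-181 + 49380) = -14468/49199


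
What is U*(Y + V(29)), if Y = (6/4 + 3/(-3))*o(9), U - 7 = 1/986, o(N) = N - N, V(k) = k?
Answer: 6903/34 ≈ 203.03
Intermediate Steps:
o(N) = 0
U = 6903/986 (U = 7 + 1/986 = 6903/986 ≈ 7.0010)
Y = 0 (Y = (6/4 + 3/(-3))*0 = (6*(1/4) + 3*(-1/3))*0 = (3/2 - 1)*0 = (1/2)*0 = 0)
U*(Y + V(29)) = 6903*(0 + 29)/986 = (6903/986)*29 = 6903/34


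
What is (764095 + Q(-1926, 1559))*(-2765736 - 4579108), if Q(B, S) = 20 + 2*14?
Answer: -5612511128692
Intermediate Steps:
Q(B, S) = 48 (Q(B, S) = 20 + 28 = 48)
(764095 + Q(-1926, 1559))*(-2765736 - 4579108) = (764095 + 48)*(-2765736 - 4579108) = 764143*(-7344844) = -5612511128692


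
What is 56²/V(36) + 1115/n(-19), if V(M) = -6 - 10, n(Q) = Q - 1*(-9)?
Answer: -615/2 ≈ -307.50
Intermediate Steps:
n(Q) = 9 + Q (n(Q) = Q + 9 = 9 + Q)
V(M) = -16
56²/V(36) + 1115/n(-19) = 56²/(-16) + 1115/(9 - 19) = 3136*(-1/16) + 1115/(-10) = -196 + 1115*(-⅒) = -196 - 223/2 = -615/2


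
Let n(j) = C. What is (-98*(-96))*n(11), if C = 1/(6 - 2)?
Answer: 2352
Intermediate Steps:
C = ¼ (C = 1/4 = ¼ ≈ 0.25000)
n(j) = ¼
(-98*(-96))*n(11) = -98*(-96)*(¼) = 9408*(¼) = 2352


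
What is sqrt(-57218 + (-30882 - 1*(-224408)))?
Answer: 2*sqrt(34077) ≈ 369.20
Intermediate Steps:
sqrt(-57218 + (-30882 - 1*(-224408))) = sqrt(-57218 + (-30882 + 224408)) = sqrt(-57218 + 193526) = sqrt(136308) = 2*sqrt(34077)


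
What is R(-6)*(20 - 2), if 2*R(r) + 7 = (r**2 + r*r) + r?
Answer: 531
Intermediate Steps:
R(r) = -7/2 + r**2 + r/2 (R(r) = -7/2 + ((r**2 + r*r) + r)/2 = -7/2 + ((r**2 + r**2) + r)/2 = -7/2 + (2*r**2 + r)/2 = -7/2 + (r + 2*r**2)/2 = -7/2 + (r**2 + r/2) = -7/2 + r**2 + r/2)
R(-6)*(20 - 2) = (-7/2 + (-6)**2 + (1/2)*(-6))*(20 - 2) = (-7/2 + 36 - 3)*18 = (59/2)*18 = 531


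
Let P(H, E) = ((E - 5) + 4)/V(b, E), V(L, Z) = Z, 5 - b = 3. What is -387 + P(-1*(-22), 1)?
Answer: -387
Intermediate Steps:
b = 2 (b = 5 - 1*3 = 5 - 3 = 2)
P(H, E) = (-1 + E)/E (P(H, E) = ((E - 5) + 4)/E = ((-5 + E) + 4)/E = (-1 + E)/E)
-387 + P(-1*(-22), 1) = -387 + (-1 + 1)/1 = -387 + 1*0 = -387 + 0 = -387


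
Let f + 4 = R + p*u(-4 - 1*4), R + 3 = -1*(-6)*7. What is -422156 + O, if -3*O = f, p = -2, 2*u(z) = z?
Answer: -1266511/3 ≈ -4.2217e+5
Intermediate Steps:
u(z) = z/2
R = 39 (R = -3 - 1*(-6)*7 = -3 + 6*7 = -3 + 42 = 39)
f = 43 (f = -4 + (39 - (-4 - 1*4)) = -4 + (39 - (-4 - 4)) = -4 + (39 - (-8)) = -4 + (39 - 2*(-4)) = -4 + (39 + 8) = -4 + 47 = 43)
O = -43/3 (O = -⅓*43 = -43/3 ≈ -14.333)
-422156 + O = -422156 - 43/3 = -1266511/3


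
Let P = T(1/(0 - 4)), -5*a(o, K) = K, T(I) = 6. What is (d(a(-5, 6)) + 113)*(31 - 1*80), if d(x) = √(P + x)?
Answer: -5537 - 98*√30/5 ≈ -5644.4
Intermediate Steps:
a(o, K) = -K/5
P = 6
d(x) = √(6 + x)
(d(a(-5, 6)) + 113)*(31 - 1*80) = (√(6 - ⅕*6) + 113)*(31 - 1*80) = (√(6 - 6/5) + 113)*(31 - 80) = (√(24/5) + 113)*(-49) = (2*√30/5 + 113)*(-49) = (113 + 2*√30/5)*(-49) = -5537 - 98*√30/5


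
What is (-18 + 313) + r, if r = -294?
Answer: 1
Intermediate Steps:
(-18 + 313) + r = (-18 + 313) - 294 = 295 - 294 = 1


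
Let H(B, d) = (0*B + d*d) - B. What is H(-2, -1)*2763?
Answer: 8289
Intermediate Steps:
H(B, d) = d² - B (H(B, d) = (0 + d²) - B = d² - B)
H(-2, -1)*2763 = ((-1)² - 1*(-2))*2763 = (1 + 2)*2763 = 3*2763 = 8289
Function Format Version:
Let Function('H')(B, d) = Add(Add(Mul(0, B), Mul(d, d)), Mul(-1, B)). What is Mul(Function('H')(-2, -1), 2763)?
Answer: 8289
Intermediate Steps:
Function('H')(B, d) = Add(Pow(d, 2), Mul(-1, B)) (Function('H')(B, d) = Add(Add(0, Pow(d, 2)), Mul(-1, B)) = Add(Pow(d, 2), Mul(-1, B)))
Mul(Function('H')(-2, -1), 2763) = Mul(Add(Pow(-1, 2), Mul(-1, -2)), 2763) = Mul(Add(1, 2), 2763) = Mul(3, 2763) = 8289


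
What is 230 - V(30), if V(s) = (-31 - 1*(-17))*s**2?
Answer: 12830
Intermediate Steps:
V(s) = -14*s**2 (V(s) = (-31 + 17)*s**2 = -14*s**2)
230 - V(30) = 230 - (-14)*30**2 = 230 - (-14)*900 = 230 - 1*(-12600) = 230 + 12600 = 12830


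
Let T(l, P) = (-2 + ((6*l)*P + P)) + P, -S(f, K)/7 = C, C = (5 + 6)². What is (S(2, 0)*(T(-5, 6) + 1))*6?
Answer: 858858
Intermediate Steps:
C = 121 (C = 11² = 121)
S(f, K) = -847 (S(f, K) = -7*121 = -847)
T(l, P) = -2 + 2*P + 6*P*l (T(l, P) = (-2 + (6*P*l + P)) + P = (-2 + (P + 6*P*l)) + P = (-2 + P + 6*P*l) + P = -2 + 2*P + 6*P*l)
(S(2, 0)*(T(-5, 6) + 1))*6 = -847*((-2 + 2*6 + 6*6*(-5)) + 1)*6 = -847*((-2 + 12 - 180) + 1)*6 = -847*(-170 + 1)*6 = -847*(-169)*6 = 143143*6 = 858858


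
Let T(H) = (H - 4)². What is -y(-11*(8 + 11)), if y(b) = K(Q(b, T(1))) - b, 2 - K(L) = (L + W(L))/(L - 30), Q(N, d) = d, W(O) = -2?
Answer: -634/3 ≈ -211.33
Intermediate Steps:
T(H) = (-4 + H)²
K(L) = 2 - (-2 + L)/(-30 + L) (K(L) = 2 - (L - 2)/(L - 30) = 2 - (-2 + L)/(-30 + L))
y(b) = 7/3 - b (y(b) = (-58 + (-4 + 1)²)/(-30 + (-4 + 1)²) - b = (-58 + (-3)²)/(-30 + (-3)²) - b = (-58 + 9)/(-30 + 9) - b = -49/(-21) - b = -1/21*(-49) - b = 7/3 - b)
-y(-11*(8 + 11)) = -(7/3 - (-11)*(8 + 11)) = -(7/3 - (-11)*19) = -(7/3 - 1*(-209)) = -(7/3 + 209) = -1*634/3 = -634/3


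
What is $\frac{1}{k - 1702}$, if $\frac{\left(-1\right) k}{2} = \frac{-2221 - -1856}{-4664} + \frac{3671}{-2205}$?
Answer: $- \frac{5142060}{8735469401} \approx -0.00058864$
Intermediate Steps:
$k = \frac{16316719}{5142060}$ ($k = - 2 \left(\frac{-2221 - -1856}{-4664} + \frac{3671}{-2205}\right) = - 2 \left(\left(-2221 + 1856\right) \left(- \frac{1}{4664}\right) + 3671 \left(- \frac{1}{2205}\right)\right) = - 2 \left(\left(-365\right) \left(- \frac{1}{4664}\right) - \frac{3671}{2205}\right) = - 2 \left(\frac{365}{4664} - \frac{3671}{2205}\right) = \left(-2\right) \left(- \frac{16316719}{10284120}\right) = \frac{16316719}{5142060} \approx 3.1732$)
$\frac{1}{k - 1702} = \frac{1}{\frac{16316719}{5142060} - 1702} = \frac{1}{- \frac{8735469401}{5142060}} = - \frac{5142060}{8735469401}$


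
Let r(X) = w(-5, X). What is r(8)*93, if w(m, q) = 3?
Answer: 279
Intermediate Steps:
r(X) = 3
r(8)*93 = 3*93 = 279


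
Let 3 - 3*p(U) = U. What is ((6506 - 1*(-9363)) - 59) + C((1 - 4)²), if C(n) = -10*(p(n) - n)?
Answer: 15920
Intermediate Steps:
p(U) = 1 - U/3
C(n) = -10 + 40*n/3 (C(n) = -10*((1 - n/3) - n) = -10*(1 - 4*n/3) = -10 + 40*n/3)
((6506 - 1*(-9363)) - 59) + C((1 - 4)²) = ((6506 - 1*(-9363)) - 59) + (-10 + 40*(1 - 4)²/3) = ((6506 + 9363) - 59) + (-10 + (40/3)*(-3)²) = (15869 - 59) + (-10 + (40/3)*9) = 15810 + (-10 + 120) = 15810 + 110 = 15920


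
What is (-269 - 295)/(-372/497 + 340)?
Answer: -70077/42152 ≈ -1.6625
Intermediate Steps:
(-269 - 295)/(-372/497 + 340) = -564/(-372*1/497 + 340) = -564/(-372/497 + 340) = -564/168608/497 = -564*497/168608 = -70077/42152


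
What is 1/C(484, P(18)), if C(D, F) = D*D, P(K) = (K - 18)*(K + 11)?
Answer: 1/234256 ≈ 4.2688e-6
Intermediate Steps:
P(K) = (-18 + K)*(11 + K)
C(D, F) = D**2
1/C(484, P(18)) = 1/(484**2) = 1/234256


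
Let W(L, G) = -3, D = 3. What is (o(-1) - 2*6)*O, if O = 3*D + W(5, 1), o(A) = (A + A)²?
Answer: -48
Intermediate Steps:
o(A) = 4*A² (o(A) = (2*A)² = 4*A²)
O = 6 (O = 3*3 - 3 = 9 - 3 = 6)
(o(-1) - 2*6)*O = (4*(-1)² - 2*6)*6 = (4*1 - 12)*6 = (4 - 12)*6 = -8*6 = -48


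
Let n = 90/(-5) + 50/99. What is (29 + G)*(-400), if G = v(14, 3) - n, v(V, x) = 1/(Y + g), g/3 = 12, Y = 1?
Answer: -68164000/3663 ≈ -18609.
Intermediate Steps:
g = 36 (g = 3*12 = 36)
v(V, x) = 1/37 (v(V, x) = 1/(1 + 36) = 1/37)
n = -1732/99 (n = 90*(-1/5) + 50*(1/99) = -18 + 50/99 = -1732/99 ≈ -17.495)
G = 64183/3663 (G = 1/37 - 1*(-1732/99) = 1/37 + 1732/99 = 64183/3663 ≈ 17.522)
(29 + G)*(-400) = (29 + 64183/3663)*(-400) = (170410/3663)*(-400) = -68164000/3663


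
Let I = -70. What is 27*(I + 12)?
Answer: -1566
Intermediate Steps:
27*(I + 12) = 27*(-70 + 12) = 27*(-58) = -1566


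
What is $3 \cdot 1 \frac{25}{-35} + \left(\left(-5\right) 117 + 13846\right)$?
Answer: $\frac{92812}{7} \approx 13259.0$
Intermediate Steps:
$3 \cdot 1 \frac{25}{-35} + \left(\left(-5\right) 117 + 13846\right) = 3 \cdot 25 \left(- \frac{1}{35}\right) + \left(-585 + 13846\right) = 3 \left(- \frac{5}{7}\right) + 13261 = - \frac{15}{7} + 13261 = \frac{92812}{7}$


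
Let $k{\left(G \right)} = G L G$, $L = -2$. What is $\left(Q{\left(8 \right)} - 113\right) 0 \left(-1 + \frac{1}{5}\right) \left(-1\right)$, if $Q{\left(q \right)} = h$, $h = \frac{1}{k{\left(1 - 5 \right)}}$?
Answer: $0$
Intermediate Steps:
$k{\left(G \right)} = - 2 G^{2}$ ($k{\left(G \right)} = G \left(-2\right) G = - 2 G G = - 2 G^{2}$)
$h = - \frac{1}{32}$ ($h = \frac{1}{\left(-2\right) \left(1 - 5\right)^{2}} = \frac{1}{\left(-2\right) \left(-4\right)^{2}} = \frac{1}{\left(-2\right) 16} = \frac{1}{-32} = - \frac{1}{32} \approx -0.03125$)
$Q{\left(q \right)} = - \frac{1}{32}$
$\left(Q{\left(8 \right)} - 113\right) 0 \left(-1 + \frac{1}{5}\right) \left(-1\right) = \left(- \frac{1}{32} - 113\right) 0 \left(-1 + \frac{1}{5}\right) \left(-1\right) = - \frac{3617 \cdot 0 \left(-1 + \frac{1}{5}\right) \left(-1\right)}{32} = - \frac{3617 \cdot 0 \left(\left(- \frac{4}{5}\right) \left(-1\right)\right)}{32} = - \frac{3617 \cdot 0 \cdot \frac{4}{5}}{32} = \left(- \frac{3617}{32}\right) 0 = 0$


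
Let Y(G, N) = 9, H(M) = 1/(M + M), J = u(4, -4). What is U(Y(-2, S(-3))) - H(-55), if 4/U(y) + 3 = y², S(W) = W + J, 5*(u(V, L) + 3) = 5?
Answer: 259/4290 ≈ 0.060373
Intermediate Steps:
u(V, L) = -2 (u(V, L) = -3 + (⅕)*5 = -3 + 1 = -2)
J = -2
S(W) = -2 + W (S(W) = W - 2 = -2 + W)
H(M) = 1/(2*M)
U(y) = 4/(-3 + y²)
U(Y(-2, S(-3))) - H(-55) = 4/(-3 + 9²) - 1/(2*(-55)) = 4/(-3 + 81) - (-1)/(2*55) = 4/78 - 1*(-1/110) = 4*(1/78) + 1/110 = 2/39 + 1/110 = 259/4290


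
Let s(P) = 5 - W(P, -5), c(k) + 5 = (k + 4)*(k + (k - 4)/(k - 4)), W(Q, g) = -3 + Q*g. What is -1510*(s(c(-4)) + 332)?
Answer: -475650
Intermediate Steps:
c(k) = -5 + (1 + k)*(4 + k) (c(k) = -5 + (k + 4)*(k + (k - 4)/(k - 4)) = -5 + (4 + k)*(k + (-4 + k)/(-4 + k)) = -5 + (4 + k)*(k + 1) = -5 + (4 + k)*(1 + k) = -5 + (1 + k)*(4 + k))
s(P) = 8 + 5*P (s(P) = 5 - (-3 + P*(-5)) = 5 - (-3 - 5*P) = 5 + (3 + 5*P) = 8 + 5*P)
-1510*(s(c(-4)) + 332) = -1510*((8 + 5*(-1 + (-4)² + 5*(-4))) + 332) = -1510*((8 + 5*(-1 + 16 - 20)) + 332) = -1510*((8 + 5*(-5)) + 332) = -1510*((8 - 25) + 332) = -1510*(-17 + 332) = -1510*315 = -475650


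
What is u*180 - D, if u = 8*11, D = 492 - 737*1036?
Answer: 778880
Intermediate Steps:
D = -763040 (D = 492 - 763532 = -763040)
u = 88
u*180 - D = 88*180 - 1*(-763040) = 15840 + 763040 = 778880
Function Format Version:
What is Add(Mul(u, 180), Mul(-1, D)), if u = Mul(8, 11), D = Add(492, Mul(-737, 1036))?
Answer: 778880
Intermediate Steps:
D = -763040 (D = Add(492, -763532) = -763040)
u = 88
Add(Mul(u, 180), Mul(-1, D)) = Add(Mul(88, 180), Mul(-1, -763040)) = Add(15840, 763040) = 778880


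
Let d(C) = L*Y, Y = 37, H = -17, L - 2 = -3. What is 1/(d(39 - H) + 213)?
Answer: 1/176 ≈ 0.0056818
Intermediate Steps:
L = -1 (L = 2 - 3 = -1)
d(C) = -37 (d(C) = -1*37 = -37)
1/(d(39 - H) + 213) = 1/(-37 + 213) = 1/176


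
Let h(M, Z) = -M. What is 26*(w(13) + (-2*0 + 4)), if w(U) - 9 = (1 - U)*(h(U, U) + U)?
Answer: 338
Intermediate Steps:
w(U) = 9 (w(U) = 9 + (1 - U)*(-U + U) = 9 + (1 - U)*0 = 9 + 0 = 9)
26*(w(13) + (-2*0 + 4)) = 26*(9 + (-2*0 + 4)) = 26*(9 + (0 + 4)) = 26*(9 + 4) = 26*13 = 338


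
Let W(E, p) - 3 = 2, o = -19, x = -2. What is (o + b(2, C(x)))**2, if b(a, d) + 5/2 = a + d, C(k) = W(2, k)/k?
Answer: 484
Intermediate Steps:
W(E, p) = 5 (W(E, p) = 3 + 2 = 5)
C(k) = 5/k
b(a, d) = -5/2 + a + d (b(a, d) = -5/2 + (a + d) = -5/2 + a + d)
(o + b(2, C(x)))**2 = (-19 + (-5/2 + 2 + 5/(-2)))**2 = (-19 + (-5/2 + 2 + 5*(-1/2)))**2 = (-19 + (-5/2 + 2 - 5/2))**2 = (-19 - 3)**2 = (-22)**2 = 484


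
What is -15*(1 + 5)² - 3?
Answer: -543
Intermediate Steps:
-15*(1 + 5)² - 3 = -15*6² - 3 = -15*36 - 3 = -540 - 3 = -543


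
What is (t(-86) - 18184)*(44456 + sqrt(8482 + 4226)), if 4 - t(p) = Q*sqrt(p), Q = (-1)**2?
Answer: -2*(18180 + I*sqrt(86))*(22228 + 3*sqrt(353)) ≈ -8.1026e+8 - 4.1331e+5*I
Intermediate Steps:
Q = 1
t(p) = 4 - sqrt(p)
(t(-86) - 18184)*(44456 + sqrt(8482 + 4226)) = ((4 - sqrt(-86)) - 18184)*(44456 + sqrt(8482 + 4226)) = ((4 - I*sqrt(86)) - 18184)*(44456 + sqrt(12708)) = ((4 - I*sqrt(86)) - 18184)*(44456 + 6*sqrt(353)) = (-18180 - I*sqrt(86))*(44456 + 6*sqrt(353))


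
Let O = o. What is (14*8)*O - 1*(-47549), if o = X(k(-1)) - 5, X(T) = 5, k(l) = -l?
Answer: 47549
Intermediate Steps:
o = 0 (o = 5 - 5 = 0)
O = 0
(14*8)*O - 1*(-47549) = (14*8)*0 - 1*(-47549) = 112*0 + 47549 = 0 + 47549 = 47549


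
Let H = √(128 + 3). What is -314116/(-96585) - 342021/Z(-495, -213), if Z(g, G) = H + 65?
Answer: -2145930397621/395418990 + 342021*√131/4094 ≈ -4470.8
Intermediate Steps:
H = √131 ≈ 11.446
Z(g, G) = 65 + √131 (Z(g, G) = √131 + 65 = 65 + √131)
-314116/(-96585) - 342021/Z(-495, -213) = -314116/(-96585) - 342021/(65 + √131) = -314116*(-1/96585) - 342021/(65 + √131) = 314116/96585 - 342021/(65 + √131)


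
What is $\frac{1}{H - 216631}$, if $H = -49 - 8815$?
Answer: $- \frac{1}{225495} \approx -4.4347 \cdot 10^{-6}$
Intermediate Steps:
$H = -8864$ ($H = -49 - 8815 = -8864$)
$\frac{1}{H - 216631} = \frac{1}{-8864 - 216631} = \frac{1}{-225495} = - \frac{1}{225495}$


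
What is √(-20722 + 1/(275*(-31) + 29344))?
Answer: I*√8981552208623/20819 ≈ 143.95*I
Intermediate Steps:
√(-20722 + 1/(275*(-31) + 29344)) = √(-20722 + 1/(-8525 + 29344)) = √(-20722 + 1/20819) = √(-431411317/20819) = I*√8981552208623/20819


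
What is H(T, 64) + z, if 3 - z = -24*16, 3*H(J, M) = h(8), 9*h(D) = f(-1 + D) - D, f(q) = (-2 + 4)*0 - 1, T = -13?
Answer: 1160/3 ≈ 386.67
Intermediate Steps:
f(q) = -1 (f(q) = 2*0 - 1 = 0 - 1 = -1)
h(D) = -⅑ - D/9 (h(D) = (-1 - D)/9 = -⅑ - D/9)
H(J, M) = -⅓ (H(J, M) = (-⅑ - ⅑*8)/3 = (-⅑ - 8/9)/3 = (⅓)*(-1) = -⅓)
z = 387 (z = 3 - (-6)*4*16 = 3 - (-6)*64 = 3 - 1*(-384) = 3 + 384 = 387)
H(T, 64) + z = -⅓ + 387 = 1160/3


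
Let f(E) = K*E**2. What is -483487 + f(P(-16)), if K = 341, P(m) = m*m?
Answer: 21864289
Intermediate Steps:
P(m) = m**2
f(E) = 341*E**2
-483487 + f(P(-16)) = -483487 + 341*((-16)**2)**2 = -483487 + 341*256**2 = -483487 + 341*65536 = -483487 + 22347776 = 21864289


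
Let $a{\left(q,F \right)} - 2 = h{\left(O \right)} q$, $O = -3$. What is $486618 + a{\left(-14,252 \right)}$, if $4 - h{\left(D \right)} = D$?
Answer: $486522$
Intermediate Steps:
$h{\left(D \right)} = 4 - D$
$a{\left(q,F \right)} = 2 + 7 q$ ($a{\left(q,F \right)} = 2 + \left(4 - -3\right) q = 2 + \left(4 + 3\right) q = 2 + 7 q$)
$486618 + a{\left(-14,252 \right)} = 486618 + \left(2 + 7 \left(-14\right)\right) = 486618 + \left(2 - 98\right) = 486618 - 96 = 486522$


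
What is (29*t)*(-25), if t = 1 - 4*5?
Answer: 13775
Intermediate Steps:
t = -19 (t = 1 - 20 = -19)
(29*t)*(-25) = (29*(-19))*(-25) = -551*(-25) = 13775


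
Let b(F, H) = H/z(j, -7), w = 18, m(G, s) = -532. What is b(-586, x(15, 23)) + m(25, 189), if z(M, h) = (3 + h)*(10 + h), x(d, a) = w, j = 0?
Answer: -1067/2 ≈ -533.50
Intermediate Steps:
x(d, a) = 18
b(F, H) = -H/12 (b(F, H) = H/(30 + (-7)² + 13*(-7)) = H/(30 + 49 - 91) = H/(-12) = H*(-1/12) = -H/12)
b(-586, x(15, 23)) + m(25, 189) = -1/12*18 - 532 = -3/2 - 532 = -1067/2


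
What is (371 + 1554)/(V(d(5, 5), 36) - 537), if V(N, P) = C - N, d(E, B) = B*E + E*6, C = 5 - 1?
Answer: -275/84 ≈ -3.2738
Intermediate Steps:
C = 4
d(E, B) = 6*E + B*E (d(E, B) = B*E + 6*E = 6*E + B*E)
V(N, P) = 4 - N
(371 + 1554)/(V(d(5, 5), 36) - 537) = (371 + 1554)/((4 - 5*(6 + 5)) - 537) = 1925/((4 - 5*11) - 537) = 1925/((4 - 1*55) - 537) = 1925/((4 - 55) - 537) = 1925/(-51 - 537) = 1925/(-588) = 1925*(-1/588) = -275/84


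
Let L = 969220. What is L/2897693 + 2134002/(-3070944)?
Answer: -534543718951/1483108822032 ≈ -0.36042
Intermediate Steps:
L/2897693 + 2134002/(-3070944) = 969220/2897693 + 2134002/(-3070944) = 969220*(1/2897693) + 2134002*(-1/3070944) = 969220/2897693 - 355667/511824 = -534543718951/1483108822032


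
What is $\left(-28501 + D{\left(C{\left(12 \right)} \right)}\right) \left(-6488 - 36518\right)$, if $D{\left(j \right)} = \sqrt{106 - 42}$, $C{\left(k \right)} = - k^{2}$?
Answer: $1225369958$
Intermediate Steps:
$D{\left(j \right)} = 8$ ($D{\left(j \right)} = \sqrt{64} = 8$)
$\left(-28501 + D{\left(C{\left(12 \right)} \right)}\right) \left(-6488 - 36518\right) = \left(-28501 + 8\right) \left(-6488 - 36518\right) = \left(-28493\right) \left(-43006\right) = 1225369958$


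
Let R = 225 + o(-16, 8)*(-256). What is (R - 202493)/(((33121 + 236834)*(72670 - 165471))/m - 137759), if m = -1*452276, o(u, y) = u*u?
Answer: 121121321904/37252995529 ≈ 3.2513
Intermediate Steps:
o(u, y) = u²
R = -65311 (R = 225 + (-16)²*(-256) = 225 + 256*(-256) = 225 - 65536 = -65311)
m = -452276
(R - 202493)/(((33121 + 236834)*(72670 - 165471))/m - 137759) = (-65311 - 202493)/(((33121 + 236834)*(72670 - 165471))/(-452276) - 137759) = -267804/((269955*(-92801))*(-1/452276) - 137759) = -267804/(-25052093955*(-1/452276) - 137759) = -267804/(25052093955/452276 - 137759) = -267804/(-37252995529/452276) = -267804*(-452276/37252995529) = 121121321904/37252995529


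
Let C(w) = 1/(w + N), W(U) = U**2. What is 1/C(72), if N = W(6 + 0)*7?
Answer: 324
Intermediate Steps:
N = 252 (N = (6 + 0)**2*7 = 6**2*7 = 36*7 = 252)
C(w) = 1/(252 + w) (C(w) = 1/(w + 252) = 1/(252 + w))
1/C(72) = 1/(1/(252 + 72)) = 1/(1/324) = 324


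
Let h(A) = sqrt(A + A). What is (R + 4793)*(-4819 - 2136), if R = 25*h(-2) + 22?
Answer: -33488325 - 347750*I ≈ -3.3488e+7 - 3.4775e+5*I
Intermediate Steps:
h(A) = sqrt(2)*sqrt(A) (h(A) = sqrt(2*A) = sqrt(2)*sqrt(A))
R = 22 + 50*I (R = 25*(sqrt(2)*sqrt(-2)) + 22 = 25*(sqrt(2)*(I*sqrt(2))) + 22 = 25*(2*I) + 22 = 50*I + 22 = 22 + 50*I ≈ 22.0 + 50.0*I)
(R + 4793)*(-4819 - 2136) = ((22 + 50*I) + 4793)*(-4819 - 2136) = (4815 + 50*I)*(-6955) = -33488325 - 347750*I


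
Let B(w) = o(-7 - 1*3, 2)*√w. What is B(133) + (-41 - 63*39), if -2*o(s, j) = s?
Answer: -2498 + 5*√133 ≈ -2440.3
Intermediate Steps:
o(s, j) = -s/2
B(w) = 5*√w (B(w) = (-(-7 - 1*3)/2)*√w = (-(-7 - 3)/2)*√w = (-½*(-10))*√w = 5*√w)
B(133) + (-41 - 63*39) = 5*√133 + (-41 - 63*39) = 5*√133 + (-41 - 2457) = 5*√133 - 2498 = -2498 + 5*√133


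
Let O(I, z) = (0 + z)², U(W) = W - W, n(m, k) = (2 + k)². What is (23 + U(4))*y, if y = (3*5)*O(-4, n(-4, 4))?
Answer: 447120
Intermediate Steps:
U(W) = 0
O(I, z) = z²
y = 19440 (y = (3*5)*((2 + 4)²)² = 15*(6²)² = 15*36² = 15*1296 = 19440)
(23 + U(4))*y = (23 + 0)*19440 = 23*19440 = 447120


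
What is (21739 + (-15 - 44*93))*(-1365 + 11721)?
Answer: 182596992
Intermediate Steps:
(21739 + (-15 - 44*93))*(-1365 + 11721) = (21739 + (-15 - 4092))*10356 = (21739 - 4107)*10356 = 17632*10356 = 182596992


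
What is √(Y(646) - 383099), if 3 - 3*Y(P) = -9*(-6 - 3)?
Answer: 25*I*√613 ≈ 618.97*I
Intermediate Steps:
Y(P) = -26 (Y(P) = 1 - (-3)*(-6 - 3) = 1 - (-3)*(-9) = 1 - ⅓*81 = 1 - 27 = -26)
√(Y(646) - 383099) = √(-26 - 383099) = √(-383125) = 25*I*√613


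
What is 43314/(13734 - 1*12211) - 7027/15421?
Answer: 657243073/23486183 ≈ 27.984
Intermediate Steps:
43314/(13734 - 1*12211) - 7027/15421 = 43314/(13734 - 12211) - 7027*1/15421 = 43314/1523 - 7027/15421 = 657243073/23486183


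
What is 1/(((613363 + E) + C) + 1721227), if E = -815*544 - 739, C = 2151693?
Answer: 1/4042184 ≈ 2.4739e-7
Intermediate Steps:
E = -444099 (E = -443360 - 739 = -444099)
1/(((613363 + E) + C) + 1721227) = 1/(((613363 - 444099) + 2151693) + 1721227) = 1/((169264 + 2151693) + 1721227) = 1/(2320957 + 1721227) = 1/4042184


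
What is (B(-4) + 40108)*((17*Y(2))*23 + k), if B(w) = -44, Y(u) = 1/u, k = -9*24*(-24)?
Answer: 215524288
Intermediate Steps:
k = 5184 (k = -216*(-24) = 5184)
(B(-4) + 40108)*((17*Y(2))*23 + k) = (-44 + 40108)*((17/2)*23 + 5184) = 40064*((17*(1/2))*23 + 5184) = 40064*((17/2)*23 + 5184) = 40064*(391/2 + 5184) = 40064*(10759/2) = 215524288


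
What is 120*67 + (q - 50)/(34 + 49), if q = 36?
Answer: 667306/83 ≈ 8039.8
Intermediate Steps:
120*67 + (q - 50)/(34 + 49) = 120*67 + (36 - 50)/(34 + 49) = 8040 - 14/83 = 667306/83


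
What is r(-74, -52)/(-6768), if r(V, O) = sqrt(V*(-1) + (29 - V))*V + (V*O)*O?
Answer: 12506/423 + 37*sqrt(177)/3384 ≈ 29.710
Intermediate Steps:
r(V, O) = V*O**2 + V*sqrt(29 - 2*V) (r(V, O) = sqrt(-V + (29 - V))*V + (O*V)*O = sqrt(29 - 2*V)*V + V*O**2 = V*sqrt(29 - 2*V) + V*O**2 = V*O**2 + V*sqrt(29 - 2*V))
r(-74, -52)/(-6768) = -74*((-52)**2 + sqrt(29 - 2*(-74)))/(-6768) = -74*(2704 + sqrt(29 + 148))*(-1/6768) = -74*(2704 + sqrt(177))*(-1/6768) = (-200096 - 74*sqrt(177))*(-1/6768) = 12506/423 + 37*sqrt(177)/3384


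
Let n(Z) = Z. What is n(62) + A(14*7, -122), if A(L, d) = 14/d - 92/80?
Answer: 74097/1220 ≈ 60.735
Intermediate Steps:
A(L, d) = -23/20 + 14/d (A(L, d) = 14/d - 92*1/80 = 14/d - 23/20 = -23/20 + 14/d)
n(62) + A(14*7, -122) = 62 + (-23/20 + 14/(-122)) = 62 + (-23/20 + 14*(-1/122)) = 62 + (-23/20 - 7/61) = 62 - 1543/1220 = 74097/1220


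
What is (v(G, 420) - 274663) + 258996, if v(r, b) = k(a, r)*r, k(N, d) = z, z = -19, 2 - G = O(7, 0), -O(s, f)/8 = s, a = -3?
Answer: -16769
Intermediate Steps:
O(s, f) = -8*s
G = 58 (G = 2 - (-8)*7 = 2 - 1*(-56) = 2 + 56 = 58)
k(N, d) = -19
v(r, b) = -19*r
(v(G, 420) - 274663) + 258996 = (-19*58 - 274663) + 258996 = (-1102 - 274663) + 258996 = -275765 + 258996 = -16769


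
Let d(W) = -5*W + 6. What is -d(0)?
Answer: -6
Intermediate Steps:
d(W) = 6 - 5*W
-d(0) = -(6 - 5*0) = -(6 + 0) = -1*6 = -6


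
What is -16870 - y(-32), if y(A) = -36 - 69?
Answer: -16765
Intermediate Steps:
y(A) = -105
-16870 - y(-32) = -16870 - 1*(-105) = -16870 + 105 = -16765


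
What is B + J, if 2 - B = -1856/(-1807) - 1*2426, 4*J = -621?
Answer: 16420013/7228 ≈ 2271.7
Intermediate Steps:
J = -621/4 (J = (¼)*(-621) = -621/4 ≈ -155.25)
B = 4385540/1807 (B = 2 - (-1856/(-1807) - 1*2426) = 2 - (-1856*(-1/1807) - 2426) = 2 - (1856/1807 - 2426) = 2 - 1*(-4381926/1807) = 2 + 4381926/1807 = 4385540/1807 ≈ 2427.0)
B + J = 4385540/1807 - 621/4 = 16420013/7228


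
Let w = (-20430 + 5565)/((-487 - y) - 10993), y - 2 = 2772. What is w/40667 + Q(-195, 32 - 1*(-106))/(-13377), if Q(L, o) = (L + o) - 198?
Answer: 49338013565/2584737016862 ≈ 0.019088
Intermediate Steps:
y = 2774 (y = 2 + 2772 = 2774)
w = 14865/14254 (w = (-20430 + 5565)/((-487 - 1*2774) - 10993) = -14865/((-487 - 2774) - 10993) = -14865/(-3261 - 10993) = -14865/(-14254) = -14865*(-1/14254) = 14865/14254 ≈ 1.0429)
Q(L, o) = -198 + L + o
w/40667 + Q(-195, 32 - 1*(-106))/(-13377) = (14865/14254)/40667 + (-198 - 195 + (32 - 1*(-106)))/(-13377) = (14865/14254)*(1/40667) + (-198 - 195 + (32 + 106))*(-1/13377) = 14865/579667418 + (-198 - 195 + 138)*(-1/13377) = 14865/579667418 - 255*(-1/13377) = 14865/579667418 + 85/4459 = 49338013565/2584737016862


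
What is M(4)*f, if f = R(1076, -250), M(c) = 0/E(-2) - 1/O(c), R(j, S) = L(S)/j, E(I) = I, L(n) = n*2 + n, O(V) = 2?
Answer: 375/1076 ≈ 0.34851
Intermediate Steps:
L(n) = 3*n (L(n) = 2*n + n = 3*n)
R(j, S) = 3*S/j (R(j, S) = (3*S)/j = 3*S/j)
M(c) = -½ (M(c) = 0/(-2) - 1/2 = 0*(-½) - 1*½ = 0 - ½ = -½)
f = -375/538 (f = 3*(-250)/1076 = 3*(-250)*(1/1076) = -375/538 ≈ -0.69703)
M(4)*f = -½*(-375/538) = 375/1076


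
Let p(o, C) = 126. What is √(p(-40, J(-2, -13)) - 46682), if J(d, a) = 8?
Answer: 2*I*√11639 ≈ 215.77*I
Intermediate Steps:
√(p(-40, J(-2, -13)) - 46682) = √(126 - 46682) = √(-46556) = 2*I*√11639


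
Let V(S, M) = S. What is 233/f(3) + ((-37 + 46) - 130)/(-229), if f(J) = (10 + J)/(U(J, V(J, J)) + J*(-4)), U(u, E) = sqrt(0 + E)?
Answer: -638711/2977 + 233*sqrt(3)/13 ≈ -183.50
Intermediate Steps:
U(u, E) = sqrt(E)
f(J) = (10 + J)/(sqrt(J) - 4*J) (f(J) = (10 + J)/(sqrt(J) + J*(-4)) = (10 + J)/(sqrt(J) - 4*J))
233/f(3) + ((-37 + 46) - 130)/(-229) = 233/(((10 + 3)/(sqrt(3) - 4*3))) + ((-37 + 46) - 130)/(-229) = 233/((13/(sqrt(3) - 12))) + (9 - 130)*(-1/229) = 233/((13/(-12 + sqrt(3)))) - 121*(-1/229) = 233/((13/(-12 + sqrt(3)))) + 121/229 = 233*(-12/13 + sqrt(3)/13) + 121/229 = (-2796/13 + 233*sqrt(3)/13) + 121/229 = -638711/2977 + 233*sqrt(3)/13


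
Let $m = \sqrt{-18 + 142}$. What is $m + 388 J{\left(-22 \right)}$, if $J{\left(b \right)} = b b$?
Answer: $187792 + 2 \sqrt{31} \approx 1.878 \cdot 10^{5}$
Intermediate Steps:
$m = 2 \sqrt{31}$ ($m = \sqrt{124} = 2 \sqrt{31} \approx 11.136$)
$J{\left(b \right)} = b^{2}$
$m + 388 J{\left(-22 \right)} = 2 \sqrt{31} + 388 \left(-22\right)^{2} = 2 \sqrt{31} + 388 \cdot 484 = 2 \sqrt{31} + 187792 = 187792 + 2 \sqrt{31}$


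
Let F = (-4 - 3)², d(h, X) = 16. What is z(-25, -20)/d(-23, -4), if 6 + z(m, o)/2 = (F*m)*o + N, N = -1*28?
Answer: 12233/4 ≈ 3058.3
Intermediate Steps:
F = 49 (F = (-7)² = 49)
N = -28
z(m, o) = -68 + 98*m*o (z(m, o) = -12 + 2*((49*m)*o - 28) = -12 + 2*(49*m*o - 28) = -12 + 2*(-28 + 49*m*o) = -12 + (-56 + 98*m*o) = -68 + 98*m*o)
z(-25, -20)/d(-23, -4) = (-68 + 98*(-25)*(-20))/16 = (-68 + 49000)*(1/16) = 48932*(1/16) = 12233/4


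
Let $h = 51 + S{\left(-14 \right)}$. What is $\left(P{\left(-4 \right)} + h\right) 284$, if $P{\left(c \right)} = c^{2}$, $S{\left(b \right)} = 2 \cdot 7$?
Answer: $23004$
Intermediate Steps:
$S{\left(b \right)} = 14$
$h = 65$ ($h = 51 + 14 = 65$)
$\left(P{\left(-4 \right)} + h\right) 284 = \left(\left(-4\right)^{2} + 65\right) 284 = \left(16 + 65\right) 284 = 81 \cdot 284 = 23004$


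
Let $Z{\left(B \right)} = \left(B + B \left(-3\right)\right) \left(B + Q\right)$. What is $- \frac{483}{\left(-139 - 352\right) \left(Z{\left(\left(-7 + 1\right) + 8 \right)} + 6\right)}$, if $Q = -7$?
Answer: $\frac{483}{12766} \approx 0.037835$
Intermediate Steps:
$Z{\left(B \right)} = - 2 B \left(-7 + B\right)$ ($Z{\left(B \right)} = \left(B + B \left(-3\right)\right) \left(B - 7\right) = \left(B - 3 B\right) \left(-7 + B\right) = - 2 B \left(-7 + B\right)$)
$- \frac{483}{\left(-139 - 352\right) \left(Z{\left(\left(-7 + 1\right) + 8 \right)} + 6\right)} = - \frac{483}{\left(-139 - 352\right) \left(2 \left(\left(-7 + 1\right) + 8\right) \left(7 - \left(\left(-7 + 1\right) + 8\right)\right) + 6\right)} = - \frac{483}{\left(-139 - 352\right) \left(2 \left(-6 + 8\right) \left(7 - \left(-6 + 8\right)\right) + 6\right)} = - \frac{483}{\left(-139 - 352\right) \left(2 \cdot 2 \left(7 - 2\right) + 6\right)} = - \frac{483}{\left(-491\right) \left(2 \cdot 2 \left(7 - 2\right) + 6\right)} = - \frac{483}{\left(-491\right) \left(2 \cdot 2 \cdot 5 + 6\right)} = - \frac{483}{\left(-491\right) \left(20 + 6\right)} = - \frac{483}{\left(-491\right) 26} = - \frac{483}{-12766} = \left(-483\right) \left(- \frac{1}{12766}\right) = \frac{483}{12766}$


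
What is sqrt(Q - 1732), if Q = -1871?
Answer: I*sqrt(3603) ≈ 60.025*I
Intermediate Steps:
sqrt(Q - 1732) = sqrt(-1871 - 1732) = sqrt(-3603) = I*sqrt(3603)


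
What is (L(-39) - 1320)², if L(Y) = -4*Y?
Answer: 1354896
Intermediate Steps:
(L(-39) - 1320)² = (-4*(-39) - 1320)² = (156 - 1320)² = (-1164)² = 1354896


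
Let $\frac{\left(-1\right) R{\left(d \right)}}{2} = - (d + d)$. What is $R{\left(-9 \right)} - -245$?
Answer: $209$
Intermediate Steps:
$R{\left(d \right)} = 4 d$ ($R{\left(d \right)} = - 2 \left(- (d + d)\right) = - 2 \left(- 2 d\right) = 4 d$)
$R{\left(-9 \right)} - -245 = 4 \left(-9\right) - -245 = -36 + 245 = 209$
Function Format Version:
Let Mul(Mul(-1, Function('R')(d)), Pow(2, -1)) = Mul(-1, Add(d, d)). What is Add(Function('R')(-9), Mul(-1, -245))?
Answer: 209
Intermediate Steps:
Function('R')(d) = Mul(4, d) (Function('R')(d) = Mul(-2, Mul(-1, Add(d, d))) = Mul(-2, Mul(-1, Mul(2, d))) = Mul(-2, Mul(-2, d)) = Mul(4, d))
Add(Function('R')(-9), Mul(-1, -245)) = Add(Mul(4, -9), Mul(-1, -245)) = Add(-36, 245) = 209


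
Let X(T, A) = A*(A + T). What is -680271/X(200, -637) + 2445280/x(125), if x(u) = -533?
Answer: -175212949/38171 ≈ -4590.2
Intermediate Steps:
-680271/X(200, -637) + 2445280/x(125) = -680271*(-1/(637*(-637 + 200))) + 2445280/(-533) = -680271/((-637*(-437))) + 2445280*(-1/533) = -680271/278369 - 2445280/533 = -680271*1/278369 - 2445280/533 = -29577/12103 - 2445280/533 = -175212949/38171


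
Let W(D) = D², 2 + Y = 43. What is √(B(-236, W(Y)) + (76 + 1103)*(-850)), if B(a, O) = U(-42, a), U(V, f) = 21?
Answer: I*√1002129 ≈ 1001.1*I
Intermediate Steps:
Y = 41 (Y = -2 + 43 = 41)
B(a, O) = 21
√(B(-236, W(Y)) + (76 + 1103)*(-850)) = √(21 + (76 + 1103)*(-850)) = √(21 + 1179*(-850)) = √(21 - 1002150) = √(-1002129) = I*√1002129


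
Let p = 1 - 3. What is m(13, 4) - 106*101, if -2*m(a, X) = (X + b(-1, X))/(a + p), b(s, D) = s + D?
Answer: -235539/22 ≈ -10706.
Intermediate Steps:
p = -2
b(s, D) = D + s
m(a, X) = -(-1 + 2*X)/(2*(-2 + a)) (m(a, X) = -(X + (X - 1))/(2*(a - 2)) = -(X + (-1 + X))/(2*(-2 + a)) = -(-1 + 2*X)/(2*(-2 + a)))
m(13, 4) - 106*101 = (1/2 - 1*4)/(-2 + 13) - 106*101 = (1/2 - 4)/11 - 10706 = (1/11)*(-7/2) - 10706 = -7/22 - 10706 = -235539/22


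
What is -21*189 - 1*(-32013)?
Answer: 28044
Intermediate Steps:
-21*189 - 1*(-32013) = -3969 + 32013 = 28044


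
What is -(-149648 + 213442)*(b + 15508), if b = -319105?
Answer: 19367667018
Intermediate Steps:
-(-149648 + 213442)*(b + 15508) = -(-149648 + 213442)*(-319105 + 15508) = -63794*(-303597) = -1*(-19367667018) = 19367667018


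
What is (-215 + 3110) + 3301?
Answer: 6196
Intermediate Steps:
(-215 + 3110) + 3301 = 2895 + 3301 = 6196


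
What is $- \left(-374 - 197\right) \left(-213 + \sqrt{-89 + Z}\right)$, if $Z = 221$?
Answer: $-121623 + 1142 \sqrt{33} \approx -1.1506 \cdot 10^{5}$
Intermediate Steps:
$- \left(-374 - 197\right) \left(-213 + \sqrt{-89 + Z}\right) = - \left(-374 - 197\right) \left(-213 + \sqrt{-89 + 221}\right) = - \left(-571\right) \left(-213 + \sqrt{132}\right) = - \left(-571\right) \left(-213 + 2 \sqrt{33}\right) = - (121623 - 1142 \sqrt{33}) = -121623 + 1142 \sqrt{33}$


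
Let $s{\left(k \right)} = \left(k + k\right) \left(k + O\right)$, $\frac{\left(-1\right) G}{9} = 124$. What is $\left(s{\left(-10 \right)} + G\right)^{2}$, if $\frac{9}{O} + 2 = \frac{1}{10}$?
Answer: $\frac{243484816}{361} \approx 6.7447 \cdot 10^{5}$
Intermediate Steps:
$O = - \frac{90}{19}$ ($O = \frac{9}{-2 + \frac{1}{10}} = \frac{9}{- \frac{19}{10}} = 9 \left(- \frac{10}{19}\right) = - \frac{90}{19} \approx -4.7368$)
$G = -1116$ ($G = \left(-9\right) 124 = -1116$)
$s{\left(k \right)} = 2 k \left(- \frac{90}{19} + k\right)$ ($s{\left(k \right)} = \left(k + k\right) \left(k - \frac{90}{19}\right) = 2 k \left(- \frac{90}{19} + k\right)$)
$\left(s{\left(-10 \right)} + G\right)^{2} = \left(\frac{2}{19} \left(-10\right) \left(-90 + 19 \left(-10\right)\right) - 1116\right)^{2} = \left(\frac{2}{19} \left(-10\right) \left(-90 - 190\right) - 1116\right)^{2} = \left(\frac{2}{19} \left(-10\right) \left(-280\right) - 1116\right)^{2} = \left(\frac{5600}{19} - 1116\right)^{2} = \left(- \frac{15604}{19}\right)^{2} = \frac{243484816}{361}$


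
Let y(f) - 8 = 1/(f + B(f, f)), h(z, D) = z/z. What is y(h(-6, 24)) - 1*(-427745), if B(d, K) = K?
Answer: 855507/2 ≈ 4.2775e+5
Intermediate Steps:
h(z, D) = 1
y(f) = 8 + 1/(2*f) (y(f) = 8 + 1/(f + f) = 8 + 1/(2*f))
y(h(-6, 24)) - 1*(-427745) = (8 + (½)/1) - 1*(-427745) = (8 + (½)*1) + 427745 = (8 + ½) + 427745 = 17/2 + 427745 = 855507/2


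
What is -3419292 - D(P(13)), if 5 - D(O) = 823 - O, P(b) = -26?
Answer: -3418448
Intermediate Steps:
D(O) = -818 + O (D(O) = 5 - (823 - O) = 5 + (-823 + O) = -818 + O)
-3419292 - D(P(13)) = -3419292 - (-818 - 26) = -3419292 - 1*(-844) = -3419292 + 844 = -3418448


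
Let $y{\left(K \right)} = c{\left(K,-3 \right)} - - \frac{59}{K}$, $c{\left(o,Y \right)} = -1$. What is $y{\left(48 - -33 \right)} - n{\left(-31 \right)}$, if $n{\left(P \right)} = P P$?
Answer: $- \frac{77863}{81} \approx -961.27$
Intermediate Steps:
$n{\left(P \right)} = P^{2}$
$y{\left(K \right)} = -1 + \frac{59}{K}$ ($y{\left(K \right)} = -1 - - \frac{59}{K} = -1 + \frac{59}{K}$)
$y{\left(48 - -33 \right)} - n{\left(-31 \right)} = \frac{59 - \left(48 - -33\right)}{48 - -33} - \left(-31\right)^{2} = \frac{59 - \left(48 + 33\right)}{48 + 33} - 961 = \frac{59 - 81}{81} - 961 = \frac{1}{81} \left(-22\right) - 961 = - \frac{22}{81} - 961 = - \frac{77863}{81}$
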